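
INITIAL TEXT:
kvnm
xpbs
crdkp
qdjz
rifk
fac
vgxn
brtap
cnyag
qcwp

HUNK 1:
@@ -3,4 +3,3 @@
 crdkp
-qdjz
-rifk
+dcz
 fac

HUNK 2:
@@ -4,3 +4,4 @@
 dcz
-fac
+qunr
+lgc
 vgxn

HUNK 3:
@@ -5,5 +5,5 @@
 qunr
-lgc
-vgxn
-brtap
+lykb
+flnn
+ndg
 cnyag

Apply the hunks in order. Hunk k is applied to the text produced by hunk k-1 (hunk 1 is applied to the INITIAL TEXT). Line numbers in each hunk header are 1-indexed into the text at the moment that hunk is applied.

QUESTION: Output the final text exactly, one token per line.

Hunk 1: at line 3 remove [qdjz,rifk] add [dcz] -> 9 lines: kvnm xpbs crdkp dcz fac vgxn brtap cnyag qcwp
Hunk 2: at line 4 remove [fac] add [qunr,lgc] -> 10 lines: kvnm xpbs crdkp dcz qunr lgc vgxn brtap cnyag qcwp
Hunk 3: at line 5 remove [lgc,vgxn,brtap] add [lykb,flnn,ndg] -> 10 lines: kvnm xpbs crdkp dcz qunr lykb flnn ndg cnyag qcwp

Answer: kvnm
xpbs
crdkp
dcz
qunr
lykb
flnn
ndg
cnyag
qcwp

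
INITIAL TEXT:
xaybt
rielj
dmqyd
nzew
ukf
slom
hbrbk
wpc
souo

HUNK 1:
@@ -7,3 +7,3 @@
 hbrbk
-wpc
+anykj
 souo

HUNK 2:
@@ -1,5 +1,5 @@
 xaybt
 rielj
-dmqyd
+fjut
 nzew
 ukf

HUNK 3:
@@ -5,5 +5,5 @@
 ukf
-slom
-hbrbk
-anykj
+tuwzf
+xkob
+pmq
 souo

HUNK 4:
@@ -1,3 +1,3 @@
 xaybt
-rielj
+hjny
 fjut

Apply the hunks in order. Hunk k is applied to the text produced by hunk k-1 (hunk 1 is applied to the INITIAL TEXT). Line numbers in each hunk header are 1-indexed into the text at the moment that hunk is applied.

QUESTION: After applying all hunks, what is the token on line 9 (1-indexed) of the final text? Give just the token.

Hunk 1: at line 7 remove [wpc] add [anykj] -> 9 lines: xaybt rielj dmqyd nzew ukf slom hbrbk anykj souo
Hunk 2: at line 1 remove [dmqyd] add [fjut] -> 9 lines: xaybt rielj fjut nzew ukf slom hbrbk anykj souo
Hunk 3: at line 5 remove [slom,hbrbk,anykj] add [tuwzf,xkob,pmq] -> 9 lines: xaybt rielj fjut nzew ukf tuwzf xkob pmq souo
Hunk 4: at line 1 remove [rielj] add [hjny] -> 9 lines: xaybt hjny fjut nzew ukf tuwzf xkob pmq souo
Final line 9: souo

Answer: souo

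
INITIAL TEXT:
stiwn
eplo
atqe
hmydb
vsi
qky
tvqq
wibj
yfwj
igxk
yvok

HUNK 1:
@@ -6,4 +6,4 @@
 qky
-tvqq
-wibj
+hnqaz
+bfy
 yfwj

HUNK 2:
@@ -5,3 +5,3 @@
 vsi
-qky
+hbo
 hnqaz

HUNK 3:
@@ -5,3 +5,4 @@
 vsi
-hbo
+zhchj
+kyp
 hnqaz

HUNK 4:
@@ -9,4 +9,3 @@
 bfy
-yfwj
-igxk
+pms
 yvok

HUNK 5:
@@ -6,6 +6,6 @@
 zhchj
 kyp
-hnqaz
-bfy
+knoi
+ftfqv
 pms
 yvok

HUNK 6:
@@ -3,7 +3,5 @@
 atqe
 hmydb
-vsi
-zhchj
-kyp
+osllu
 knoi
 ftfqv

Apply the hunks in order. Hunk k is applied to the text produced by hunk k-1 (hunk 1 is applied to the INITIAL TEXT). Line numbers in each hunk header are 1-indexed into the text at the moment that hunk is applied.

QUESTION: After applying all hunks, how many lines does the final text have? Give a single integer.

Hunk 1: at line 6 remove [tvqq,wibj] add [hnqaz,bfy] -> 11 lines: stiwn eplo atqe hmydb vsi qky hnqaz bfy yfwj igxk yvok
Hunk 2: at line 5 remove [qky] add [hbo] -> 11 lines: stiwn eplo atqe hmydb vsi hbo hnqaz bfy yfwj igxk yvok
Hunk 3: at line 5 remove [hbo] add [zhchj,kyp] -> 12 lines: stiwn eplo atqe hmydb vsi zhchj kyp hnqaz bfy yfwj igxk yvok
Hunk 4: at line 9 remove [yfwj,igxk] add [pms] -> 11 lines: stiwn eplo atqe hmydb vsi zhchj kyp hnqaz bfy pms yvok
Hunk 5: at line 6 remove [hnqaz,bfy] add [knoi,ftfqv] -> 11 lines: stiwn eplo atqe hmydb vsi zhchj kyp knoi ftfqv pms yvok
Hunk 6: at line 3 remove [vsi,zhchj,kyp] add [osllu] -> 9 lines: stiwn eplo atqe hmydb osllu knoi ftfqv pms yvok
Final line count: 9

Answer: 9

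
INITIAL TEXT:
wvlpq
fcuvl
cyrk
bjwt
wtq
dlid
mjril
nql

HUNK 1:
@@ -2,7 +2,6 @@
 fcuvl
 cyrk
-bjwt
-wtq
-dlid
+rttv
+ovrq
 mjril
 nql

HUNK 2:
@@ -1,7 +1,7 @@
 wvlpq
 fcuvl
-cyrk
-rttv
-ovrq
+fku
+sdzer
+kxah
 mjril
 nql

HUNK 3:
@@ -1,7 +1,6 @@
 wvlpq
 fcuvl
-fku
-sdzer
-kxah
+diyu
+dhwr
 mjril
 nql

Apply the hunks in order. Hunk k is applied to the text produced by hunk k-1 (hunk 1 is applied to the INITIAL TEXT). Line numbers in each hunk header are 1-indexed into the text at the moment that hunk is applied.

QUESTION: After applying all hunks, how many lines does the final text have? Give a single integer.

Answer: 6

Derivation:
Hunk 1: at line 2 remove [bjwt,wtq,dlid] add [rttv,ovrq] -> 7 lines: wvlpq fcuvl cyrk rttv ovrq mjril nql
Hunk 2: at line 1 remove [cyrk,rttv,ovrq] add [fku,sdzer,kxah] -> 7 lines: wvlpq fcuvl fku sdzer kxah mjril nql
Hunk 3: at line 1 remove [fku,sdzer,kxah] add [diyu,dhwr] -> 6 lines: wvlpq fcuvl diyu dhwr mjril nql
Final line count: 6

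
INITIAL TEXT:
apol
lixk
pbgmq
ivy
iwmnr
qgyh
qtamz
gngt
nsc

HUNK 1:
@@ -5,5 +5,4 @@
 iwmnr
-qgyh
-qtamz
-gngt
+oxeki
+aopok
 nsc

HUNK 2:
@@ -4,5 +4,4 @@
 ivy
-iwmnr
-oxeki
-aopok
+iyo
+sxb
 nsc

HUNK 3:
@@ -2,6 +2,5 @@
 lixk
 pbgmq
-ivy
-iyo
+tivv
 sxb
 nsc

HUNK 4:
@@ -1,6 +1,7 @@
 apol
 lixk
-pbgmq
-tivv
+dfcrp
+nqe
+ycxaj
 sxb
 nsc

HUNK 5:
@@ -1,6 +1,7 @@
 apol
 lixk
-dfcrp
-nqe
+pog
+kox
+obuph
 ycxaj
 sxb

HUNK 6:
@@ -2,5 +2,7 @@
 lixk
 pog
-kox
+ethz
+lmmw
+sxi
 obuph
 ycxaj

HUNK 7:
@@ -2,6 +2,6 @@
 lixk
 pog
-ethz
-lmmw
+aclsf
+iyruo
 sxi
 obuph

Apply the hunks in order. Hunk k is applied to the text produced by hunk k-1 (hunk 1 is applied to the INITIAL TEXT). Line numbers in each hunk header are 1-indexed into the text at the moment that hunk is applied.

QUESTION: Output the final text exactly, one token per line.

Hunk 1: at line 5 remove [qgyh,qtamz,gngt] add [oxeki,aopok] -> 8 lines: apol lixk pbgmq ivy iwmnr oxeki aopok nsc
Hunk 2: at line 4 remove [iwmnr,oxeki,aopok] add [iyo,sxb] -> 7 lines: apol lixk pbgmq ivy iyo sxb nsc
Hunk 3: at line 2 remove [ivy,iyo] add [tivv] -> 6 lines: apol lixk pbgmq tivv sxb nsc
Hunk 4: at line 1 remove [pbgmq,tivv] add [dfcrp,nqe,ycxaj] -> 7 lines: apol lixk dfcrp nqe ycxaj sxb nsc
Hunk 5: at line 1 remove [dfcrp,nqe] add [pog,kox,obuph] -> 8 lines: apol lixk pog kox obuph ycxaj sxb nsc
Hunk 6: at line 2 remove [kox] add [ethz,lmmw,sxi] -> 10 lines: apol lixk pog ethz lmmw sxi obuph ycxaj sxb nsc
Hunk 7: at line 2 remove [ethz,lmmw] add [aclsf,iyruo] -> 10 lines: apol lixk pog aclsf iyruo sxi obuph ycxaj sxb nsc

Answer: apol
lixk
pog
aclsf
iyruo
sxi
obuph
ycxaj
sxb
nsc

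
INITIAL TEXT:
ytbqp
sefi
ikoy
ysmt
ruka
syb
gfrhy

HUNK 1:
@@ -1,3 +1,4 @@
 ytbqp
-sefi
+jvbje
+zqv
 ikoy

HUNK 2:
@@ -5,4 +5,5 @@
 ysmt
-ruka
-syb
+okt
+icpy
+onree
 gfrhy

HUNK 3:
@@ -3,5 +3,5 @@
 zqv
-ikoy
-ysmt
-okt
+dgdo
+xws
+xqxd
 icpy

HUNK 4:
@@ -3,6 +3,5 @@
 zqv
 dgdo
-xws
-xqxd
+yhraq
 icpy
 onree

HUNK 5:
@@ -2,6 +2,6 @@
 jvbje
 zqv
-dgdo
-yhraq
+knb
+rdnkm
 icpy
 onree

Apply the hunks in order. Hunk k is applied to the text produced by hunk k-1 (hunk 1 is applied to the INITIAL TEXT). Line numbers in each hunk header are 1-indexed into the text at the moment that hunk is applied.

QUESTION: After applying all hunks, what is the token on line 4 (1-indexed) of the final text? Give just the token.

Answer: knb

Derivation:
Hunk 1: at line 1 remove [sefi] add [jvbje,zqv] -> 8 lines: ytbqp jvbje zqv ikoy ysmt ruka syb gfrhy
Hunk 2: at line 5 remove [ruka,syb] add [okt,icpy,onree] -> 9 lines: ytbqp jvbje zqv ikoy ysmt okt icpy onree gfrhy
Hunk 3: at line 3 remove [ikoy,ysmt,okt] add [dgdo,xws,xqxd] -> 9 lines: ytbqp jvbje zqv dgdo xws xqxd icpy onree gfrhy
Hunk 4: at line 3 remove [xws,xqxd] add [yhraq] -> 8 lines: ytbqp jvbje zqv dgdo yhraq icpy onree gfrhy
Hunk 5: at line 2 remove [dgdo,yhraq] add [knb,rdnkm] -> 8 lines: ytbqp jvbje zqv knb rdnkm icpy onree gfrhy
Final line 4: knb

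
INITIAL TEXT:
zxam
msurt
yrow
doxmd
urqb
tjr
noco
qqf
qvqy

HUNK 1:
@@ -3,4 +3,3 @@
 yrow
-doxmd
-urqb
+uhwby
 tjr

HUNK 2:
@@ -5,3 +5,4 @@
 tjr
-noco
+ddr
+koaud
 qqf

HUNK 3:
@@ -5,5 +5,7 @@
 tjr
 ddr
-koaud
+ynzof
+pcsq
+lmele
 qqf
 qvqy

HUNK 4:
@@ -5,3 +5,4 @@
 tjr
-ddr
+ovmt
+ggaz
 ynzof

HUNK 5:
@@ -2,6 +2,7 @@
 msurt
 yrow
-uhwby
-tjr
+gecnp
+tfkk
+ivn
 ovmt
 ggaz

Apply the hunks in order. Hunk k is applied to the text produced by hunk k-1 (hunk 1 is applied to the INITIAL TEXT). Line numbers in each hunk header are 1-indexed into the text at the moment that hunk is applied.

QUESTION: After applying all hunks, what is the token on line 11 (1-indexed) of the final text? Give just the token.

Answer: lmele

Derivation:
Hunk 1: at line 3 remove [doxmd,urqb] add [uhwby] -> 8 lines: zxam msurt yrow uhwby tjr noco qqf qvqy
Hunk 2: at line 5 remove [noco] add [ddr,koaud] -> 9 lines: zxam msurt yrow uhwby tjr ddr koaud qqf qvqy
Hunk 3: at line 5 remove [koaud] add [ynzof,pcsq,lmele] -> 11 lines: zxam msurt yrow uhwby tjr ddr ynzof pcsq lmele qqf qvqy
Hunk 4: at line 5 remove [ddr] add [ovmt,ggaz] -> 12 lines: zxam msurt yrow uhwby tjr ovmt ggaz ynzof pcsq lmele qqf qvqy
Hunk 5: at line 2 remove [uhwby,tjr] add [gecnp,tfkk,ivn] -> 13 lines: zxam msurt yrow gecnp tfkk ivn ovmt ggaz ynzof pcsq lmele qqf qvqy
Final line 11: lmele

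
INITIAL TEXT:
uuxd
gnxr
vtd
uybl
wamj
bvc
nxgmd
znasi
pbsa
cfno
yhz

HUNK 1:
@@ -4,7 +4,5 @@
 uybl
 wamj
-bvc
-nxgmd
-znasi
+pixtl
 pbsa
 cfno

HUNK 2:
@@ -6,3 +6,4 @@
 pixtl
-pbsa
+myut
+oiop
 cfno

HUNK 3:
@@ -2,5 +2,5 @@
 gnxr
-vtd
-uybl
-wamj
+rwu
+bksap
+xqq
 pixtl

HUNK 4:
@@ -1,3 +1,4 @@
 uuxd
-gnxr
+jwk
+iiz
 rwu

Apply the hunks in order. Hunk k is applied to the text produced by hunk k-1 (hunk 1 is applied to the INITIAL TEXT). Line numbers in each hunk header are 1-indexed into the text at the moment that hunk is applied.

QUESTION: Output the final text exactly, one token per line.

Answer: uuxd
jwk
iiz
rwu
bksap
xqq
pixtl
myut
oiop
cfno
yhz

Derivation:
Hunk 1: at line 4 remove [bvc,nxgmd,znasi] add [pixtl] -> 9 lines: uuxd gnxr vtd uybl wamj pixtl pbsa cfno yhz
Hunk 2: at line 6 remove [pbsa] add [myut,oiop] -> 10 lines: uuxd gnxr vtd uybl wamj pixtl myut oiop cfno yhz
Hunk 3: at line 2 remove [vtd,uybl,wamj] add [rwu,bksap,xqq] -> 10 lines: uuxd gnxr rwu bksap xqq pixtl myut oiop cfno yhz
Hunk 4: at line 1 remove [gnxr] add [jwk,iiz] -> 11 lines: uuxd jwk iiz rwu bksap xqq pixtl myut oiop cfno yhz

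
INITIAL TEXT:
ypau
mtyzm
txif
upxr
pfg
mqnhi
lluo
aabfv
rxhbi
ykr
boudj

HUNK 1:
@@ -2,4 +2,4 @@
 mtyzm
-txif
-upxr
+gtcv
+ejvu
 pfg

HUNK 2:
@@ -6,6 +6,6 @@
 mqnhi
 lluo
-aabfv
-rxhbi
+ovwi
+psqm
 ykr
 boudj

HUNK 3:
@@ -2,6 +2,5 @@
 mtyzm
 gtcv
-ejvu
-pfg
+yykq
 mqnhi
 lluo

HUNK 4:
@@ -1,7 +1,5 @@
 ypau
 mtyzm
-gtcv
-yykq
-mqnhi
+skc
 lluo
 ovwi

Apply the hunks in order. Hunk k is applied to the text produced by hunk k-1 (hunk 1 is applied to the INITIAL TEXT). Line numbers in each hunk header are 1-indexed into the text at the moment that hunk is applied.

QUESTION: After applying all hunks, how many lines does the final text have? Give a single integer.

Answer: 8

Derivation:
Hunk 1: at line 2 remove [txif,upxr] add [gtcv,ejvu] -> 11 lines: ypau mtyzm gtcv ejvu pfg mqnhi lluo aabfv rxhbi ykr boudj
Hunk 2: at line 6 remove [aabfv,rxhbi] add [ovwi,psqm] -> 11 lines: ypau mtyzm gtcv ejvu pfg mqnhi lluo ovwi psqm ykr boudj
Hunk 3: at line 2 remove [ejvu,pfg] add [yykq] -> 10 lines: ypau mtyzm gtcv yykq mqnhi lluo ovwi psqm ykr boudj
Hunk 4: at line 1 remove [gtcv,yykq,mqnhi] add [skc] -> 8 lines: ypau mtyzm skc lluo ovwi psqm ykr boudj
Final line count: 8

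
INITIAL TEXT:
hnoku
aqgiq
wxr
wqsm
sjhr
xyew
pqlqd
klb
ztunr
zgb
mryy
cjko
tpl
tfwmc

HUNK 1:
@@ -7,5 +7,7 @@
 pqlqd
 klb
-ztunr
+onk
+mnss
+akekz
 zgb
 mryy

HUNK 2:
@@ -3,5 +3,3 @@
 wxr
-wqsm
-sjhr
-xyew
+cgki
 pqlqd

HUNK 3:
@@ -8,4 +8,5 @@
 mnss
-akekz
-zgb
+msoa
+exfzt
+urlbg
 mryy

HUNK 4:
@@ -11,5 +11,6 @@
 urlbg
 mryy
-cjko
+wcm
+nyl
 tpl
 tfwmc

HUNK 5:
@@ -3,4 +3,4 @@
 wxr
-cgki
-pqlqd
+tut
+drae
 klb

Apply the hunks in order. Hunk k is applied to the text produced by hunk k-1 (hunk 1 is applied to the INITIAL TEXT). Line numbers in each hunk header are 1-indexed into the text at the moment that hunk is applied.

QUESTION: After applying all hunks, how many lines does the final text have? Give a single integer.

Answer: 16

Derivation:
Hunk 1: at line 7 remove [ztunr] add [onk,mnss,akekz] -> 16 lines: hnoku aqgiq wxr wqsm sjhr xyew pqlqd klb onk mnss akekz zgb mryy cjko tpl tfwmc
Hunk 2: at line 3 remove [wqsm,sjhr,xyew] add [cgki] -> 14 lines: hnoku aqgiq wxr cgki pqlqd klb onk mnss akekz zgb mryy cjko tpl tfwmc
Hunk 3: at line 8 remove [akekz,zgb] add [msoa,exfzt,urlbg] -> 15 lines: hnoku aqgiq wxr cgki pqlqd klb onk mnss msoa exfzt urlbg mryy cjko tpl tfwmc
Hunk 4: at line 11 remove [cjko] add [wcm,nyl] -> 16 lines: hnoku aqgiq wxr cgki pqlqd klb onk mnss msoa exfzt urlbg mryy wcm nyl tpl tfwmc
Hunk 5: at line 3 remove [cgki,pqlqd] add [tut,drae] -> 16 lines: hnoku aqgiq wxr tut drae klb onk mnss msoa exfzt urlbg mryy wcm nyl tpl tfwmc
Final line count: 16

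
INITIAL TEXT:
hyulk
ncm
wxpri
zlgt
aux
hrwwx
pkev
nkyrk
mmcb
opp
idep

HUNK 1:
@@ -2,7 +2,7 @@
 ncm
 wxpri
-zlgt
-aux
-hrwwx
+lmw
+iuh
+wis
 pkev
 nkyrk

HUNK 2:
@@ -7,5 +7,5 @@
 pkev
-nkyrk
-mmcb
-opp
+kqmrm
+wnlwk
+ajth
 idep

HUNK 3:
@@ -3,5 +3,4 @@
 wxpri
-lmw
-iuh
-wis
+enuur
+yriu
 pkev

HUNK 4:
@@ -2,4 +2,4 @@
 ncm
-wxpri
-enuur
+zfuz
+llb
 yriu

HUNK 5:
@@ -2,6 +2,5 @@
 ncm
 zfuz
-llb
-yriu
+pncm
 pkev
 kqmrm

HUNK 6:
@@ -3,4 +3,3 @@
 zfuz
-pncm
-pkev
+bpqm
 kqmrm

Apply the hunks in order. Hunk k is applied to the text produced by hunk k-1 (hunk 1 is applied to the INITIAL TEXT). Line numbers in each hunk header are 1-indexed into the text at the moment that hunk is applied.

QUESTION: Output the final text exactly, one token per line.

Answer: hyulk
ncm
zfuz
bpqm
kqmrm
wnlwk
ajth
idep

Derivation:
Hunk 1: at line 2 remove [zlgt,aux,hrwwx] add [lmw,iuh,wis] -> 11 lines: hyulk ncm wxpri lmw iuh wis pkev nkyrk mmcb opp idep
Hunk 2: at line 7 remove [nkyrk,mmcb,opp] add [kqmrm,wnlwk,ajth] -> 11 lines: hyulk ncm wxpri lmw iuh wis pkev kqmrm wnlwk ajth idep
Hunk 3: at line 3 remove [lmw,iuh,wis] add [enuur,yriu] -> 10 lines: hyulk ncm wxpri enuur yriu pkev kqmrm wnlwk ajth idep
Hunk 4: at line 2 remove [wxpri,enuur] add [zfuz,llb] -> 10 lines: hyulk ncm zfuz llb yriu pkev kqmrm wnlwk ajth idep
Hunk 5: at line 2 remove [llb,yriu] add [pncm] -> 9 lines: hyulk ncm zfuz pncm pkev kqmrm wnlwk ajth idep
Hunk 6: at line 3 remove [pncm,pkev] add [bpqm] -> 8 lines: hyulk ncm zfuz bpqm kqmrm wnlwk ajth idep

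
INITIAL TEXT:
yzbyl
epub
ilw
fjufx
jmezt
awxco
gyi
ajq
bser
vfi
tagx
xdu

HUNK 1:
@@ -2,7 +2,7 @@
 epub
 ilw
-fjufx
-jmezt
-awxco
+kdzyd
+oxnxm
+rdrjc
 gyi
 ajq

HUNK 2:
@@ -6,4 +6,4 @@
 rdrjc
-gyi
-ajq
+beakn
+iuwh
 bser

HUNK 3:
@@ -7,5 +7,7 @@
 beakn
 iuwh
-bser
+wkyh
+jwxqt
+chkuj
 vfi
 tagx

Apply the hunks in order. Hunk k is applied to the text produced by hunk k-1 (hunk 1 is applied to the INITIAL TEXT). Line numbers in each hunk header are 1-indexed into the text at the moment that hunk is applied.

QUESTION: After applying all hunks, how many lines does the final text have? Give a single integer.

Hunk 1: at line 2 remove [fjufx,jmezt,awxco] add [kdzyd,oxnxm,rdrjc] -> 12 lines: yzbyl epub ilw kdzyd oxnxm rdrjc gyi ajq bser vfi tagx xdu
Hunk 2: at line 6 remove [gyi,ajq] add [beakn,iuwh] -> 12 lines: yzbyl epub ilw kdzyd oxnxm rdrjc beakn iuwh bser vfi tagx xdu
Hunk 3: at line 7 remove [bser] add [wkyh,jwxqt,chkuj] -> 14 lines: yzbyl epub ilw kdzyd oxnxm rdrjc beakn iuwh wkyh jwxqt chkuj vfi tagx xdu
Final line count: 14

Answer: 14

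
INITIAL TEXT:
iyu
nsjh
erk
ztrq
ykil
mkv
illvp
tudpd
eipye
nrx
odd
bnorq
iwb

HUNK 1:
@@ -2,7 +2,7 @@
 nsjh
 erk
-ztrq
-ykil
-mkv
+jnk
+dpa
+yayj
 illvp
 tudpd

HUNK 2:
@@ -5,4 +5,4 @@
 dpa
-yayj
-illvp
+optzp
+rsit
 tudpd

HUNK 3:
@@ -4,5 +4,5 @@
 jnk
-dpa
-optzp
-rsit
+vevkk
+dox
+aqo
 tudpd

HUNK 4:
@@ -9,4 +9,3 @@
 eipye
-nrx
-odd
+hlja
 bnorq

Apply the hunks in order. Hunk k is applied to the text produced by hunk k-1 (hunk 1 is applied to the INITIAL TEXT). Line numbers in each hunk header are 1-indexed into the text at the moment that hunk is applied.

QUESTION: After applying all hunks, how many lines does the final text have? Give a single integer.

Answer: 12

Derivation:
Hunk 1: at line 2 remove [ztrq,ykil,mkv] add [jnk,dpa,yayj] -> 13 lines: iyu nsjh erk jnk dpa yayj illvp tudpd eipye nrx odd bnorq iwb
Hunk 2: at line 5 remove [yayj,illvp] add [optzp,rsit] -> 13 lines: iyu nsjh erk jnk dpa optzp rsit tudpd eipye nrx odd bnorq iwb
Hunk 3: at line 4 remove [dpa,optzp,rsit] add [vevkk,dox,aqo] -> 13 lines: iyu nsjh erk jnk vevkk dox aqo tudpd eipye nrx odd bnorq iwb
Hunk 4: at line 9 remove [nrx,odd] add [hlja] -> 12 lines: iyu nsjh erk jnk vevkk dox aqo tudpd eipye hlja bnorq iwb
Final line count: 12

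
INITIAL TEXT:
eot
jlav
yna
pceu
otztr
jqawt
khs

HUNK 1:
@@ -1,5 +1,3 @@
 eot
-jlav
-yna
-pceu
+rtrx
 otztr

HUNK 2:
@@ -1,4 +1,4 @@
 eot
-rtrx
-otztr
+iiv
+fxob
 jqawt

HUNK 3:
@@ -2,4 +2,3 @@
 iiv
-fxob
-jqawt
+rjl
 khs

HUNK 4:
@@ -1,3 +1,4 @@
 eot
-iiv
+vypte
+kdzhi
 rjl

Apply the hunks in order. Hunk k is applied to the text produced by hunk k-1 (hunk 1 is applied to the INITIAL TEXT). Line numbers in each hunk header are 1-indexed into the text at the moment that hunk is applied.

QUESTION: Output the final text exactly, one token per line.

Answer: eot
vypte
kdzhi
rjl
khs

Derivation:
Hunk 1: at line 1 remove [jlav,yna,pceu] add [rtrx] -> 5 lines: eot rtrx otztr jqawt khs
Hunk 2: at line 1 remove [rtrx,otztr] add [iiv,fxob] -> 5 lines: eot iiv fxob jqawt khs
Hunk 3: at line 2 remove [fxob,jqawt] add [rjl] -> 4 lines: eot iiv rjl khs
Hunk 4: at line 1 remove [iiv] add [vypte,kdzhi] -> 5 lines: eot vypte kdzhi rjl khs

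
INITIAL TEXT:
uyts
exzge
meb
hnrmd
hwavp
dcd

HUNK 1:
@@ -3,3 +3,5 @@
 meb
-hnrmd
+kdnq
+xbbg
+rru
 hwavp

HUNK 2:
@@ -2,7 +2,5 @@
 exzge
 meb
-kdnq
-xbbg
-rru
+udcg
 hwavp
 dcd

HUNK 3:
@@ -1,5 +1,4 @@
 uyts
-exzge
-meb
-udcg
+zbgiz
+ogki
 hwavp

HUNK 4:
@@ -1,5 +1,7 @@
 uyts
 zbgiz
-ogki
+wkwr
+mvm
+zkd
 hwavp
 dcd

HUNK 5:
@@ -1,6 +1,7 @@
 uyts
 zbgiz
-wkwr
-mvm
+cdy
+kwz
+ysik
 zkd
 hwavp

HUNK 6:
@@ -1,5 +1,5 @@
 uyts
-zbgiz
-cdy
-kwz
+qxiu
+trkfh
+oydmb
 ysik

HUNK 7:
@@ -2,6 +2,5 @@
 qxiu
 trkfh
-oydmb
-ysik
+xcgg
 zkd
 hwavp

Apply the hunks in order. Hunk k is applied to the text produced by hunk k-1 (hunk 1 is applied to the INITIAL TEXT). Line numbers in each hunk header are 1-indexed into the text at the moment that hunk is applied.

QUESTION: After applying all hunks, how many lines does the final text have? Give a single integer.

Answer: 7

Derivation:
Hunk 1: at line 3 remove [hnrmd] add [kdnq,xbbg,rru] -> 8 lines: uyts exzge meb kdnq xbbg rru hwavp dcd
Hunk 2: at line 2 remove [kdnq,xbbg,rru] add [udcg] -> 6 lines: uyts exzge meb udcg hwavp dcd
Hunk 3: at line 1 remove [exzge,meb,udcg] add [zbgiz,ogki] -> 5 lines: uyts zbgiz ogki hwavp dcd
Hunk 4: at line 1 remove [ogki] add [wkwr,mvm,zkd] -> 7 lines: uyts zbgiz wkwr mvm zkd hwavp dcd
Hunk 5: at line 1 remove [wkwr,mvm] add [cdy,kwz,ysik] -> 8 lines: uyts zbgiz cdy kwz ysik zkd hwavp dcd
Hunk 6: at line 1 remove [zbgiz,cdy,kwz] add [qxiu,trkfh,oydmb] -> 8 lines: uyts qxiu trkfh oydmb ysik zkd hwavp dcd
Hunk 7: at line 2 remove [oydmb,ysik] add [xcgg] -> 7 lines: uyts qxiu trkfh xcgg zkd hwavp dcd
Final line count: 7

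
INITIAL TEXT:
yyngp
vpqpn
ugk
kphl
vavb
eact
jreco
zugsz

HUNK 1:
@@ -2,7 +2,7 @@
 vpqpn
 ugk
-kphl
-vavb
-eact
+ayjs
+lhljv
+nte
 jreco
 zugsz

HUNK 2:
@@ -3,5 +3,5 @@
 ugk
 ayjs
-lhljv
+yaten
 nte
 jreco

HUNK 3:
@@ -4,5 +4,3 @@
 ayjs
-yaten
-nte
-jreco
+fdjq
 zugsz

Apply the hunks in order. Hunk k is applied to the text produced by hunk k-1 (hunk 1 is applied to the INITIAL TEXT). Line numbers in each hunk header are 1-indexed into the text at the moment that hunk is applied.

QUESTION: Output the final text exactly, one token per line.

Answer: yyngp
vpqpn
ugk
ayjs
fdjq
zugsz

Derivation:
Hunk 1: at line 2 remove [kphl,vavb,eact] add [ayjs,lhljv,nte] -> 8 lines: yyngp vpqpn ugk ayjs lhljv nte jreco zugsz
Hunk 2: at line 3 remove [lhljv] add [yaten] -> 8 lines: yyngp vpqpn ugk ayjs yaten nte jreco zugsz
Hunk 3: at line 4 remove [yaten,nte,jreco] add [fdjq] -> 6 lines: yyngp vpqpn ugk ayjs fdjq zugsz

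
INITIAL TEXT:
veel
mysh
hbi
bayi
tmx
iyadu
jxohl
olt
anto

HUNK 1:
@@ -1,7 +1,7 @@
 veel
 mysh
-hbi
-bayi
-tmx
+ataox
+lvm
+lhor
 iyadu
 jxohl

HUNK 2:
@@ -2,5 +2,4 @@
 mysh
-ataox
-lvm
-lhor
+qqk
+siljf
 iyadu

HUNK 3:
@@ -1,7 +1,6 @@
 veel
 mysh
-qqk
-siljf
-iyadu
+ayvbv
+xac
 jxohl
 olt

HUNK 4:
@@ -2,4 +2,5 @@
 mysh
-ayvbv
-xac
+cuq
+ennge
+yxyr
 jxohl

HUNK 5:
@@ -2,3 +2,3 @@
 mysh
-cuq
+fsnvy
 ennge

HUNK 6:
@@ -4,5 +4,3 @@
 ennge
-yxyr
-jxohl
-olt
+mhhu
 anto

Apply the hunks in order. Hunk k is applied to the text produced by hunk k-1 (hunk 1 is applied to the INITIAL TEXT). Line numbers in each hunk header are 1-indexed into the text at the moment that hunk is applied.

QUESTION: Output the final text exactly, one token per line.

Hunk 1: at line 1 remove [hbi,bayi,tmx] add [ataox,lvm,lhor] -> 9 lines: veel mysh ataox lvm lhor iyadu jxohl olt anto
Hunk 2: at line 2 remove [ataox,lvm,lhor] add [qqk,siljf] -> 8 lines: veel mysh qqk siljf iyadu jxohl olt anto
Hunk 3: at line 1 remove [qqk,siljf,iyadu] add [ayvbv,xac] -> 7 lines: veel mysh ayvbv xac jxohl olt anto
Hunk 4: at line 2 remove [ayvbv,xac] add [cuq,ennge,yxyr] -> 8 lines: veel mysh cuq ennge yxyr jxohl olt anto
Hunk 5: at line 2 remove [cuq] add [fsnvy] -> 8 lines: veel mysh fsnvy ennge yxyr jxohl olt anto
Hunk 6: at line 4 remove [yxyr,jxohl,olt] add [mhhu] -> 6 lines: veel mysh fsnvy ennge mhhu anto

Answer: veel
mysh
fsnvy
ennge
mhhu
anto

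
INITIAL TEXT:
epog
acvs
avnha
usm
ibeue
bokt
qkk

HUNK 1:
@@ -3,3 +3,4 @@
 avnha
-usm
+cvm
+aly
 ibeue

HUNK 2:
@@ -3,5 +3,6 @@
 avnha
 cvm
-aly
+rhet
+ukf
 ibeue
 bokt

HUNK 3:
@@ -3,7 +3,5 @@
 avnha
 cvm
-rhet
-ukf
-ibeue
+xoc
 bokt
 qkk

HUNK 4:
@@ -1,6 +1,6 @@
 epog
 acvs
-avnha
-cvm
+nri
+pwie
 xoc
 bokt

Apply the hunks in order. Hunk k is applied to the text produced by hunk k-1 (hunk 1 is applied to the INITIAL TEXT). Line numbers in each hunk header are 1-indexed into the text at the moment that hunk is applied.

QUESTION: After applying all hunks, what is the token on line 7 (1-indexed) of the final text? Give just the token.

Answer: qkk

Derivation:
Hunk 1: at line 3 remove [usm] add [cvm,aly] -> 8 lines: epog acvs avnha cvm aly ibeue bokt qkk
Hunk 2: at line 3 remove [aly] add [rhet,ukf] -> 9 lines: epog acvs avnha cvm rhet ukf ibeue bokt qkk
Hunk 3: at line 3 remove [rhet,ukf,ibeue] add [xoc] -> 7 lines: epog acvs avnha cvm xoc bokt qkk
Hunk 4: at line 1 remove [avnha,cvm] add [nri,pwie] -> 7 lines: epog acvs nri pwie xoc bokt qkk
Final line 7: qkk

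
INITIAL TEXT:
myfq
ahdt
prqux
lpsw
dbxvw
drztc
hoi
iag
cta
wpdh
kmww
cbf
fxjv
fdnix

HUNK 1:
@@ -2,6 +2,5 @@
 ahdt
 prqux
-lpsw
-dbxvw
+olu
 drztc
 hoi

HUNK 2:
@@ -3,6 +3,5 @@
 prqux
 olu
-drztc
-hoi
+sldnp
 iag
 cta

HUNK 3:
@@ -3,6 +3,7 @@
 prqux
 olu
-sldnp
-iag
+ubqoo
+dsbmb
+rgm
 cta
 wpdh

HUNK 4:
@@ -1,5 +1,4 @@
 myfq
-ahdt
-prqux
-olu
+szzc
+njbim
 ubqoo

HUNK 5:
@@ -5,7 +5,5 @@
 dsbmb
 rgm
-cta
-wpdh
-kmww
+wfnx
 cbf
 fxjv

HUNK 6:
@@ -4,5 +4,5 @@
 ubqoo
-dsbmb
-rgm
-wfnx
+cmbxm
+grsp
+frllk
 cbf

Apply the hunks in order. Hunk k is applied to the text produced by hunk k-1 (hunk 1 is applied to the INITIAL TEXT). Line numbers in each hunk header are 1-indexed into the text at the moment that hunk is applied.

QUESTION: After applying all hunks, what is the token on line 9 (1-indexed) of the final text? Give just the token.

Hunk 1: at line 2 remove [lpsw,dbxvw] add [olu] -> 13 lines: myfq ahdt prqux olu drztc hoi iag cta wpdh kmww cbf fxjv fdnix
Hunk 2: at line 3 remove [drztc,hoi] add [sldnp] -> 12 lines: myfq ahdt prqux olu sldnp iag cta wpdh kmww cbf fxjv fdnix
Hunk 3: at line 3 remove [sldnp,iag] add [ubqoo,dsbmb,rgm] -> 13 lines: myfq ahdt prqux olu ubqoo dsbmb rgm cta wpdh kmww cbf fxjv fdnix
Hunk 4: at line 1 remove [ahdt,prqux,olu] add [szzc,njbim] -> 12 lines: myfq szzc njbim ubqoo dsbmb rgm cta wpdh kmww cbf fxjv fdnix
Hunk 5: at line 5 remove [cta,wpdh,kmww] add [wfnx] -> 10 lines: myfq szzc njbim ubqoo dsbmb rgm wfnx cbf fxjv fdnix
Hunk 6: at line 4 remove [dsbmb,rgm,wfnx] add [cmbxm,grsp,frllk] -> 10 lines: myfq szzc njbim ubqoo cmbxm grsp frllk cbf fxjv fdnix
Final line 9: fxjv

Answer: fxjv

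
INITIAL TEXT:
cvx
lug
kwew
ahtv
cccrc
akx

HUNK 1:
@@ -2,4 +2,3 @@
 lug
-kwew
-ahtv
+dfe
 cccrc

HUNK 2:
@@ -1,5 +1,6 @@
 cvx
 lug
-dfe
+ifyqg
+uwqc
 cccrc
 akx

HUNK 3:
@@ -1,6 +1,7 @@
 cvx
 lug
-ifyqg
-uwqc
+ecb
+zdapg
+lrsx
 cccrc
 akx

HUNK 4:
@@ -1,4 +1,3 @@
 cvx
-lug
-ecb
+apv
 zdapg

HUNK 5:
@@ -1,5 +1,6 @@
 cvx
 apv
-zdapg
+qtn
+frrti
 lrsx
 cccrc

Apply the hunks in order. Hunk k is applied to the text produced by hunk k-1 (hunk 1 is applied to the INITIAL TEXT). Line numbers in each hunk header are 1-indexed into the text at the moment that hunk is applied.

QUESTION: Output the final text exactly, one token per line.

Answer: cvx
apv
qtn
frrti
lrsx
cccrc
akx

Derivation:
Hunk 1: at line 2 remove [kwew,ahtv] add [dfe] -> 5 lines: cvx lug dfe cccrc akx
Hunk 2: at line 1 remove [dfe] add [ifyqg,uwqc] -> 6 lines: cvx lug ifyqg uwqc cccrc akx
Hunk 3: at line 1 remove [ifyqg,uwqc] add [ecb,zdapg,lrsx] -> 7 lines: cvx lug ecb zdapg lrsx cccrc akx
Hunk 4: at line 1 remove [lug,ecb] add [apv] -> 6 lines: cvx apv zdapg lrsx cccrc akx
Hunk 5: at line 1 remove [zdapg] add [qtn,frrti] -> 7 lines: cvx apv qtn frrti lrsx cccrc akx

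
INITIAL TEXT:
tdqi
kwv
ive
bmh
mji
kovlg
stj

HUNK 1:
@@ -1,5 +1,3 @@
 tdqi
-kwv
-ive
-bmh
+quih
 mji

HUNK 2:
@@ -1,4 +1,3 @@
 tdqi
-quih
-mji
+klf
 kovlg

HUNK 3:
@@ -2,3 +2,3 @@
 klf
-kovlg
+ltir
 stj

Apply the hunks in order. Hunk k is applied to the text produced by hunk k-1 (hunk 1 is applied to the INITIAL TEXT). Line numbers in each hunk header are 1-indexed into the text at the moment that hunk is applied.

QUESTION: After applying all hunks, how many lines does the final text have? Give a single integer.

Answer: 4

Derivation:
Hunk 1: at line 1 remove [kwv,ive,bmh] add [quih] -> 5 lines: tdqi quih mji kovlg stj
Hunk 2: at line 1 remove [quih,mji] add [klf] -> 4 lines: tdqi klf kovlg stj
Hunk 3: at line 2 remove [kovlg] add [ltir] -> 4 lines: tdqi klf ltir stj
Final line count: 4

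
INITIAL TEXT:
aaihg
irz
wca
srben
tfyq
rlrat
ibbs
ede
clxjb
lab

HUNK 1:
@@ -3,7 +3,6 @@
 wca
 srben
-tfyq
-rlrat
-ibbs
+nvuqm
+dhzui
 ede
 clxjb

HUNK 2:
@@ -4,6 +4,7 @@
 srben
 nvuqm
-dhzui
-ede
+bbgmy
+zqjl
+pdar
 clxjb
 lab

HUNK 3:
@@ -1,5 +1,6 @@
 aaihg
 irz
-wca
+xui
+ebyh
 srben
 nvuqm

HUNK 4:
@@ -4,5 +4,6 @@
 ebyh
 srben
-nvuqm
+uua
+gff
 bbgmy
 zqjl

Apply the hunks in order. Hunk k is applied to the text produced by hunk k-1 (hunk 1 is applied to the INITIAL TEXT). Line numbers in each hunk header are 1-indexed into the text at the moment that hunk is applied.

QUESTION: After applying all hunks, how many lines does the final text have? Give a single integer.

Hunk 1: at line 3 remove [tfyq,rlrat,ibbs] add [nvuqm,dhzui] -> 9 lines: aaihg irz wca srben nvuqm dhzui ede clxjb lab
Hunk 2: at line 4 remove [dhzui,ede] add [bbgmy,zqjl,pdar] -> 10 lines: aaihg irz wca srben nvuqm bbgmy zqjl pdar clxjb lab
Hunk 3: at line 1 remove [wca] add [xui,ebyh] -> 11 lines: aaihg irz xui ebyh srben nvuqm bbgmy zqjl pdar clxjb lab
Hunk 4: at line 4 remove [nvuqm] add [uua,gff] -> 12 lines: aaihg irz xui ebyh srben uua gff bbgmy zqjl pdar clxjb lab
Final line count: 12

Answer: 12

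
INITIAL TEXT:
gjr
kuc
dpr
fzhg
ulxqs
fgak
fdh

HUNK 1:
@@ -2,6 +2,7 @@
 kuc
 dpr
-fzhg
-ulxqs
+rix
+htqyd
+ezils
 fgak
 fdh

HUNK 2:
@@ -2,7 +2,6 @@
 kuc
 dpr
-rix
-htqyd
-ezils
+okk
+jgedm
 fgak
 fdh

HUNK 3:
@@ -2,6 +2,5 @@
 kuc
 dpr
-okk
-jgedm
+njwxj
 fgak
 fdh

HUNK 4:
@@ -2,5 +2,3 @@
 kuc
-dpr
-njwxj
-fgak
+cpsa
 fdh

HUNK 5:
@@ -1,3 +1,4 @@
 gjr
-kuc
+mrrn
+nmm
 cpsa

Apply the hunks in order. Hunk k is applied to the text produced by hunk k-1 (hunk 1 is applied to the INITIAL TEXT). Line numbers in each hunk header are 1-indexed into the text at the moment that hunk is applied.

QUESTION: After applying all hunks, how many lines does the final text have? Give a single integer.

Answer: 5

Derivation:
Hunk 1: at line 2 remove [fzhg,ulxqs] add [rix,htqyd,ezils] -> 8 lines: gjr kuc dpr rix htqyd ezils fgak fdh
Hunk 2: at line 2 remove [rix,htqyd,ezils] add [okk,jgedm] -> 7 lines: gjr kuc dpr okk jgedm fgak fdh
Hunk 3: at line 2 remove [okk,jgedm] add [njwxj] -> 6 lines: gjr kuc dpr njwxj fgak fdh
Hunk 4: at line 2 remove [dpr,njwxj,fgak] add [cpsa] -> 4 lines: gjr kuc cpsa fdh
Hunk 5: at line 1 remove [kuc] add [mrrn,nmm] -> 5 lines: gjr mrrn nmm cpsa fdh
Final line count: 5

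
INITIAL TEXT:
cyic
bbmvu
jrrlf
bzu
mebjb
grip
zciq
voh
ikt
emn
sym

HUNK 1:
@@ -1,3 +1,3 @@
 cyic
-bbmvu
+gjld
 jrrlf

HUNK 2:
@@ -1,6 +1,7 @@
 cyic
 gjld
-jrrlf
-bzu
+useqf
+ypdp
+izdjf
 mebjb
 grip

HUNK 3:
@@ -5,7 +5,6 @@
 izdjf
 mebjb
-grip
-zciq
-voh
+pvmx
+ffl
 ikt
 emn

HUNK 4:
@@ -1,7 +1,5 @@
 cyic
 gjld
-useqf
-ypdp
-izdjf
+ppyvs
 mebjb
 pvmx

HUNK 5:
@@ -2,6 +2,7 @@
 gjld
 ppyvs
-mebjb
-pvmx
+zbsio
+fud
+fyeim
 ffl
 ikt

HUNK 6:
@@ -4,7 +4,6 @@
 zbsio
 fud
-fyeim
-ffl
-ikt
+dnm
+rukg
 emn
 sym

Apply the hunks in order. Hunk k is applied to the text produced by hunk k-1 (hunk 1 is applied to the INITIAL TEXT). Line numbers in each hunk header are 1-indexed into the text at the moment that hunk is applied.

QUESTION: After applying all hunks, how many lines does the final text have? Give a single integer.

Hunk 1: at line 1 remove [bbmvu] add [gjld] -> 11 lines: cyic gjld jrrlf bzu mebjb grip zciq voh ikt emn sym
Hunk 2: at line 1 remove [jrrlf,bzu] add [useqf,ypdp,izdjf] -> 12 lines: cyic gjld useqf ypdp izdjf mebjb grip zciq voh ikt emn sym
Hunk 3: at line 5 remove [grip,zciq,voh] add [pvmx,ffl] -> 11 lines: cyic gjld useqf ypdp izdjf mebjb pvmx ffl ikt emn sym
Hunk 4: at line 1 remove [useqf,ypdp,izdjf] add [ppyvs] -> 9 lines: cyic gjld ppyvs mebjb pvmx ffl ikt emn sym
Hunk 5: at line 2 remove [mebjb,pvmx] add [zbsio,fud,fyeim] -> 10 lines: cyic gjld ppyvs zbsio fud fyeim ffl ikt emn sym
Hunk 6: at line 4 remove [fyeim,ffl,ikt] add [dnm,rukg] -> 9 lines: cyic gjld ppyvs zbsio fud dnm rukg emn sym
Final line count: 9

Answer: 9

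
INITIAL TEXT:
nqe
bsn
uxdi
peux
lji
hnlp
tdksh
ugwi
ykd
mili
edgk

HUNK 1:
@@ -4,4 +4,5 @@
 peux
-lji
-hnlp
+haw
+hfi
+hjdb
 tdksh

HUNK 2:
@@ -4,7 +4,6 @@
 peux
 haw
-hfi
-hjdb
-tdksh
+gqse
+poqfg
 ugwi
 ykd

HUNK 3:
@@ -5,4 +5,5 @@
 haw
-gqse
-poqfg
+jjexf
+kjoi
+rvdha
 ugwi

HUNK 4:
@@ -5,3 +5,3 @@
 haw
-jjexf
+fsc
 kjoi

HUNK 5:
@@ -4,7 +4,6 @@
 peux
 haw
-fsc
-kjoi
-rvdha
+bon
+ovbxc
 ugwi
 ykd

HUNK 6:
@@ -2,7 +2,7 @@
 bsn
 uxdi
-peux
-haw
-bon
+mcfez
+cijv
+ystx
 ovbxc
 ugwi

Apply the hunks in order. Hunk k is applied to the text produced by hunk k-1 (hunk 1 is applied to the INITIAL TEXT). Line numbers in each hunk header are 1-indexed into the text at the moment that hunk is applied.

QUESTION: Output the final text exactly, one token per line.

Answer: nqe
bsn
uxdi
mcfez
cijv
ystx
ovbxc
ugwi
ykd
mili
edgk

Derivation:
Hunk 1: at line 4 remove [lji,hnlp] add [haw,hfi,hjdb] -> 12 lines: nqe bsn uxdi peux haw hfi hjdb tdksh ugwi ykd mili edgk
Hunk 2: at line 4 remove [hfi,hjdb,tdksh] add [gqse,poqfg] -> 11 lines: nqe bsn uxdi peux haw gqse poqfg ugwi ykd mili edgk
Hunk 3: at line 5 remove [gqse,poqfg] add [jjexf,kjoi,rvdha] -> 12 lines: nqe bsn uxdi peux haw jjexf kjoi rvdha ugwi ykd mili edgk
Hunk 4: at line 5 remove [jjexf] add [fsc] -> 12 lines: nqe bsn uxdi peux haw fsc kjoi rvdha ugwi ykd mili edgk
Hunk 5: at line 4 remove [fsc,kjoi,rvdha] add [bon,ovbxc] -> 11 lines: nqe bsn uxdi peux haw bon ovbxc ugwi ykd mili edgk
Hunk 6: at line 2 remove [peux,haw,bon] add [mcfez,cijv,ystx] -> 11 lines: nqe bsn uxdi mcfez cijv ystx ovbxc ugwi ykd mili edgk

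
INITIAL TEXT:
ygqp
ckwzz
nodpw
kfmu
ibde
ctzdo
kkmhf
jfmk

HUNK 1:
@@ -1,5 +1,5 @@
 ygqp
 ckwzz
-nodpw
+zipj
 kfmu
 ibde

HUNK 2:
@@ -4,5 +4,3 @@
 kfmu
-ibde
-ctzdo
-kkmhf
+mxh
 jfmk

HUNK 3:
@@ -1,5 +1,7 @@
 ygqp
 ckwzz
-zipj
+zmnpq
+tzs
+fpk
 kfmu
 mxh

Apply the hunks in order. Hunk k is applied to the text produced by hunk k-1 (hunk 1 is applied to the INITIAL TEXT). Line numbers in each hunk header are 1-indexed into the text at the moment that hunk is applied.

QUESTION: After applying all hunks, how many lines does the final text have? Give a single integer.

Hunk 1: at line 1 remove [nodpw] add [zipj] -> 8 lines: ygqp ckwzz zipj kfmu ibde ctzdo kkmhf jfmk
Hunk 2: at line 4 remove [ibde,ctzdo,kkmhf] add [mxh] -> 6 lines: ygqp ckwzz zipj kfmu mxh jfmk
Hunk 3: at line 1 remove [zipj] add [zmnpq,tzs,fpk] -> 8 lines: ygqp ckwzz zmnpq tzs fpk kfmu mxh jfmk
Final line count: 8

Answer: 8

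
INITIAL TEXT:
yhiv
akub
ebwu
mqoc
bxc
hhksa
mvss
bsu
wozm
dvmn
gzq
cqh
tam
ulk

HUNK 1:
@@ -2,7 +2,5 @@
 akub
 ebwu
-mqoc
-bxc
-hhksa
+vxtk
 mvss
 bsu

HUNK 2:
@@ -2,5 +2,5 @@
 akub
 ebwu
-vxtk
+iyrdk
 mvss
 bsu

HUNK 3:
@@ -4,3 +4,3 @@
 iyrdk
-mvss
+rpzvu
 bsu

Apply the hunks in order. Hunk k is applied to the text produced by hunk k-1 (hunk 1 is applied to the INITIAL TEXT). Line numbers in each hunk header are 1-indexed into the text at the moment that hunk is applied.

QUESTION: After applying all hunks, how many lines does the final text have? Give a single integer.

Hunk 1: at line 2 remove [mqoc,bxc,hhksa] add [vxtk] -> 12 lines: yhiv akub ebwu vxtk mvss bsu wozm dvmn gzq cqh tam ulk
Hunk 2: at line 2 remove [vxtk] add [iyrdk] -> 12 lines: yhiv akub ebwu iyrdk mvss bsu wozm dvmn gzq cqh tam ulk
Hunk 3: at line 4 remove [mvss] add [rpzvu] -> 12 lines: yhiv akub ebwu iyrdk rpzvu bsu wozm dvmn gzq cqh tam ulk
Final line count: 12

Answer: 12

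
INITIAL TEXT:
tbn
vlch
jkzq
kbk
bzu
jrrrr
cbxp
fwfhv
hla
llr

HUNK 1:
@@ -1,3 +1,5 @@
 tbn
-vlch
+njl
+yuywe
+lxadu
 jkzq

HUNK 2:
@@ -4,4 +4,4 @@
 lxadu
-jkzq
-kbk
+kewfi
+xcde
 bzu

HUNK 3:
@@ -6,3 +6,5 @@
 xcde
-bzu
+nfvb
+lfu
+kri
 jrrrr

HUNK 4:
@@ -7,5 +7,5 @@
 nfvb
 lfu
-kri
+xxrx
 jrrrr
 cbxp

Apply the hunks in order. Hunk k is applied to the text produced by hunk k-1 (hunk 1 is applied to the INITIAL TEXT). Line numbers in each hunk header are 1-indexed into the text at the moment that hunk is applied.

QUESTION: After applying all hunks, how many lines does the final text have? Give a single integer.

Hunk 1: at line 1 remove [vlch] add [njl,yuywe,lxadu] -> 12 lines: tbn njl yuywe lxadu jkzq kbk bzu jrrrr cbxp fwfhv hla llr
Hunk 2: at line 4 remove [jkzq,kbk] add [kewfi,xcde] -> 12 lines: tbn njl yuywe lxadu kewfi xcde bzu jrrrr cbxp fwfhv hla llr
Hunk 3: at line 6 remove [bzu] add [nfvb,lfu,kri] -> 14 lines: tbn njl yuywe lxadu kewfi xcde nfvb lfu kri jrrrr cbxp fwfhv hla llr
Hunk 4: at line 7 remove [kri] add [xxrx] -> 14 lines: tbn njl yuywe lxadu kewfi xcde nfvb lfu xxrx jrrrr cbxp fwfhv hla llr
Final line count: 14

Answer: 14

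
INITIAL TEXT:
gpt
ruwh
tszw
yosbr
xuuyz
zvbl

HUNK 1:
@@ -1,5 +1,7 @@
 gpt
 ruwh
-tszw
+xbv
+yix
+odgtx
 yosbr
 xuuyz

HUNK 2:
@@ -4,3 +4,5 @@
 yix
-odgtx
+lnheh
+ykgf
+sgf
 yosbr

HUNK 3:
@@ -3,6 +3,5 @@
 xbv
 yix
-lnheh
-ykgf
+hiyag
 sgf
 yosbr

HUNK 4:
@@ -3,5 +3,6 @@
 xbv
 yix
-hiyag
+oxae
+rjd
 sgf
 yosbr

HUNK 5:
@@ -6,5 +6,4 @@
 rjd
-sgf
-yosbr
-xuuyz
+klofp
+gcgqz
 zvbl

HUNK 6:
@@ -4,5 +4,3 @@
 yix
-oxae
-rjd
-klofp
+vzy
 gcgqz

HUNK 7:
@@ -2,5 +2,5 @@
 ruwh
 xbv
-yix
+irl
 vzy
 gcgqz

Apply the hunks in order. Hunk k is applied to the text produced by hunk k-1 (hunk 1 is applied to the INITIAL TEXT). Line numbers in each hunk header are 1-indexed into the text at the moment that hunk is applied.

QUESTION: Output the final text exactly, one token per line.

Answer: gpt
ruwh
xbv
irl
vzy
gcgqz
zvbl

Derivation:
Hunk 1: at line 1 remove [tszw] add [xbv,yix,odgtx] -> 8 lines: gpt ruwh xbv yix odgtx yosbr xuuyz zvbl
Hunk 2: at line 4 remove [odgtx] add [lnheh,ykgf,sgf] -> 10 lines: gpt ruwh xbv yix lnheh ykgf sgf yosbr xuuyz zvbl
Hunk 3: at line 3 remove [lnheh,ykgf] add [hiyag] -> 9 lines: gpt ruwh xbv yix hiyag sgf yosbr xuuyz zvbl
Hunk 4: at line 3 remove [hiyag] add [oxae,rjd] -> 10 lines: gpt ruwh xbv yix oxae rjd sgf yosbr xuuyz zvbl
Hunk 5: at line 6 remove [sgf,yosbr,xuuyz] add [klofp,gcgqz] -> 9 lines: gpt ruwh xbv yix oxae rjd klofp gcgqz zvbl
Hunk 6: at line 4 remove [oxae,rjd,klofp] add [vzy] -> 7 lines: gpt ruwh xbv yix vzy gcgqz zvbl
Hunk 7: at line 2 remove [yix] add [irl] -> 7 lines: gpt ruwh xbv irl vzy gcgqz zvbl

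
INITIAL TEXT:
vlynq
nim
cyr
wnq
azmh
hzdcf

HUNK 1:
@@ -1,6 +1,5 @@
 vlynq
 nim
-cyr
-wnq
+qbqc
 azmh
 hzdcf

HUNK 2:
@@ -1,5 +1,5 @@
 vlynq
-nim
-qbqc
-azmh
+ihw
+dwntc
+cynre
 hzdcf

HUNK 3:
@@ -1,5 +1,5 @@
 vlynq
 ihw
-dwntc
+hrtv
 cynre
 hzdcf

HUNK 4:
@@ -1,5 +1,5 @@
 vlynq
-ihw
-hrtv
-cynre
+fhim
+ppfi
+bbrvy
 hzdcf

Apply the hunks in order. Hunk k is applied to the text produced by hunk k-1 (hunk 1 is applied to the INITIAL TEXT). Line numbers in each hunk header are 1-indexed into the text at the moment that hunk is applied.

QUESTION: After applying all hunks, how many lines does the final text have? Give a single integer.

Hunk 1: at line 1 remove [cyr,wnq] add [qbqc] -> 5 lines: vlynq nim qbqc azmh hzdcf
Hunk 2: at line 1 remove [nim,qbqc,azmh] add [ihw,dwntc,cynre] -> 5 lines: vlynq ihw dwntc cynre hzdcf
Hunk 3: at line 1 remove [dwntc] add [hrtv] -> 5 lines: vlynq ihw hrtv cynre hzdcf
Hunk 4: at line 1 remove [ihw,hrtv,cynre] add [fhim,ppfi,bbrvy] -> 5 lines: vlynq fhim ppfi bbrvy hzdcf
Final line count: 5

Answer: 5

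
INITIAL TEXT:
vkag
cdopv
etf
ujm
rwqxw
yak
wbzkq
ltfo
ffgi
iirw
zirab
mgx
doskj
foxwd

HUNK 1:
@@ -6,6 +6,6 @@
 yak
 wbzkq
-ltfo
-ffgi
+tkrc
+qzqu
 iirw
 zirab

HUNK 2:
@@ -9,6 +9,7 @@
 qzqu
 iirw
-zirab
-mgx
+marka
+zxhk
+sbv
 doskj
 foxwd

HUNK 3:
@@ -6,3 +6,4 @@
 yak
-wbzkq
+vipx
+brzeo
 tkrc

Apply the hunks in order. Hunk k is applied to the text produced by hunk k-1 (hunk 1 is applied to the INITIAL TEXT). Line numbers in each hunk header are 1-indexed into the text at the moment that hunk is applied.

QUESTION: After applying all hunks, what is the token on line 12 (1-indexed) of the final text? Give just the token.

Answer: marka

Derivation:
Hunk 1: at line 6 remove [ltfo,ffgi] add [tkrc,qzqu] -> 14 lines: vkag cdopv etf ujm rwqxw yak wbzkq tkrc qzqu iirw zirab mgx doskj foxwd
Hunk 2: at line 9 remove [zirab,mgx] add [marka,zxhk,sbv] -> 15 lines: vkag cdopv etf ujm rwqxw yak wbzkq tkrc qzqu iirw marka zxhk sbv doskj foxwd
Hunk 3: at line 6 remove [wbzkq] add [vipx,brzeo] -> 16 lines: vkag cdopv etf ujm rwqxw yak vipx brzeo tkrc qzqu iirw marka zxhk sbv doskj foxwd
Final line 12: marka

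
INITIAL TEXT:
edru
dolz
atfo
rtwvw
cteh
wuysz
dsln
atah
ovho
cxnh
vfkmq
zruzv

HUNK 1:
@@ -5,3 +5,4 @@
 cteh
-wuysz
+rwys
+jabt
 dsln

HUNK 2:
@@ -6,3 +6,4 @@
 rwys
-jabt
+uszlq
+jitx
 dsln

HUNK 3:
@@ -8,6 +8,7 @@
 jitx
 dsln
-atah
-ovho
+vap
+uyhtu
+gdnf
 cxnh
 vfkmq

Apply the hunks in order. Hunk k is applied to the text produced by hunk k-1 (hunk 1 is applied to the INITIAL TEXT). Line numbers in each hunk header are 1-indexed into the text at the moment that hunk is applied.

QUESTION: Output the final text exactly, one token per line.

Hunk 1: at line 5 remove [wuysz] add [rwys,jabt] -> 13 lines: edru dolz atfo rtwvw cteh rwys jabt dsln atah ovho cxnh vfkmq zruzv
Hunk 2: at line 6 remove [jabt] add [uszlq,jitx] -> 14 lines: edru dolz atfo rtwvw cteh rwys uszlq jitx dsln atah ovho cxnh vfkmq zruzv
Hunk 3: at line 8 remove [atah,ovho] add [vap,uyhtu,gdnf] -> 15 lines: edru dolz atfo rtwvw cteh rwys uszlq jitx dsln vap uyhtu gdnf cxnh vfkmq zruzv

Answer: edru
dolz
atfo
rtwvw
cteh
rwys
uszlq
jitx
dsln
vap
uyhtu
gdnf
cxnh
vfkmq
zruzv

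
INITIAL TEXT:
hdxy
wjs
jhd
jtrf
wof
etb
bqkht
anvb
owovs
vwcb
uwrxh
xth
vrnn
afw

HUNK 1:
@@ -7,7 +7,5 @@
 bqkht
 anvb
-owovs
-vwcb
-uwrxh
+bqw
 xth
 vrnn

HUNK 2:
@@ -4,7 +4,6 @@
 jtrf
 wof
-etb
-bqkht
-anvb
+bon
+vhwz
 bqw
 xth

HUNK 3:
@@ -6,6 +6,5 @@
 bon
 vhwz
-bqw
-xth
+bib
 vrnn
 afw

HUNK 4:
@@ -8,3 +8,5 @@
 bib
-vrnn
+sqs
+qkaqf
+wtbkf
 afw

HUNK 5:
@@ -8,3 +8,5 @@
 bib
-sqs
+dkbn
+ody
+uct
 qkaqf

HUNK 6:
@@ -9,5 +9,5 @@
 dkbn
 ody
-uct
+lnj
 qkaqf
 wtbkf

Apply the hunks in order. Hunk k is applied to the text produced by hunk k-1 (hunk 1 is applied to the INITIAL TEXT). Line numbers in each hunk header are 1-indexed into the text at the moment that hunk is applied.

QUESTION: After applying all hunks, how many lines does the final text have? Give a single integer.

Hunk 1: at line 7 remove [owovs,vwcb,uwrxh] add [bqw] -> 12 lines: hdxy wjs jhd jtrf wof etb bqkht anvb bqw xth vrnn afw
Hunk 2: at line 4 remove [etb,bqkht,anvb] add [bon,vhwz] -> 11 lines: hdxy wjs jhd jtrf wof bon vhwz bqw xth vrnn afw
Hunk 3: at line 6 remove [bqw,xth] add [bib] -> 10 lines: hdxy wjs jhd jtrf wof bon vhwz bib vrnn afw
Hunk 4: at line 8 remove [vrnn] add [sqs,qkaqf,wtbkf] -> 12 lines: hdxy wjs jhd jtrf wof bon vhwz bib sqs qkaqf wtbkf afw
Hunk 5: at line 8 remove [sqs] add [dkbn,ody,uct] -> 14 lines: hdxy wjs jhd jtrf wof bon vhwz bib dkbn ody uct qkaqf wtbkf afw
Hunk 6: at line 9 remove [uct] add [lnj] -> 14 lines: hdxy wjs jhd jtrf wof bon vhwz bib dkbn ody lnj qkaqf wtbkf afw
Final line count: 14

Answer: 14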